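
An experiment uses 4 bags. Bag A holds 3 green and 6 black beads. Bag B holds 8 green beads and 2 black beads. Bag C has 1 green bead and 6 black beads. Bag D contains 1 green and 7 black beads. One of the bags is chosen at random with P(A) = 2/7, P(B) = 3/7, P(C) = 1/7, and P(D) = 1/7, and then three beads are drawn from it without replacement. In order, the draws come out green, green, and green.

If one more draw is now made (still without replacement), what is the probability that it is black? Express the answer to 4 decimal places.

0.2977

Compute the likelihood of the observed sequence for each case: P(data | bag A) = (3/9)(2/8)(1/7) = 0.011905; P(data | bag B) = (8/10)(7/9)(6/8) = 0.46667; P(data | bag C) = (1/7)(0/6) = 0; P(data | bag D) = (1/8)(0/7) = 0.
Multiplying each by its prior: 2/7 · 0.011905 = 0.0034014, 3/7 · 0.46667 = 0.2, 1/7 · 0 = 0, 1/7 · 0 = 0; these sum to 0.2034.
The posterior is then P(bag A | data) = 0.016722, P(bag B | data) = 0.98328, P(bag C | data) = 0, P(bag D | data) = 0.
The predictive probability is P(black next | data) = (1)(0.016722) + (2/7)(0.98328) = 0.29766.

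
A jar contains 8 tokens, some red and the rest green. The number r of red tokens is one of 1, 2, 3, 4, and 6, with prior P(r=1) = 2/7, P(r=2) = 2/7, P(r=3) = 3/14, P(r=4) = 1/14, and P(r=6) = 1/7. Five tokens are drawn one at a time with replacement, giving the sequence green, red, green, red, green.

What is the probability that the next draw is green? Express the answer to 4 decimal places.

The likelihood of the observed sequence under each hypothesis: P(data | r = 1) = (7/8)(1/8)(7/8)(1/8)(7/8) = 0.010468; P(data | r = 2) = (6/8)(2/8)(6/8)(2/8)(6/8) = 0.026367; P(data | r = 3) = (5/8)(3/8)(5/8)(3/8)(5/8) = 0.034332; P(data | r = 4) = (4/8)(4/8)(4/8)(4/8)(4/8) = 0.03125; P(data | r = 6) = (2/8)(6/8)(2/8)(6/8)(2/8) = 0.0087891.
Weighting by the prior gives 2/7 · 0.010468 = 0.0029907, 2/7 · 0.026367 = 0.0075335, 3/14 · 0.034332 = 0.0073569, 1/14 · 0.03125 = 0.0022321, 1/7 · 0.0087891 = 0.0012556; summing to 0.021369.
Dividing through by the total gives posterior P(r = 1 | data) = 0.13996, P(r = 2 | data) = 0.35255, P(r = 3 | data) = 0.34428, P(r = 4 | data) = 0.10446, P(r = 6 | data) = 0.058758.
So P(green next | data) = Σ P(green next | H) P(H | data) = (7/8)(0.13996) + (3/4)(0.35255) + (5/8)(0.34428) + (1/2)(0.10446) + (1/4)(0.058758) = 0.66897.

0.6690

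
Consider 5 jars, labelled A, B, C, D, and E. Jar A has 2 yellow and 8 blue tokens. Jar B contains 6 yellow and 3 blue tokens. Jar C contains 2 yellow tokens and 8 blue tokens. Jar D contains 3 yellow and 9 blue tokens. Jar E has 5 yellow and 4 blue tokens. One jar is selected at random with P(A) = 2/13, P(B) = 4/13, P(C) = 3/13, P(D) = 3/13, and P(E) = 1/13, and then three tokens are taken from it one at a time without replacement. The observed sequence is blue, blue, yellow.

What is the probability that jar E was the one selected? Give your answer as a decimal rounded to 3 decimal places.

0.071

The likelihood of the observed sequence under each hypothesis: P(data | jar A) = (8/10)(7/9)(2/8) = 0.15556; P(data | jar B) = (3/9)(2/8)(6/7) = 0.071429; P(data | jar C) = (8/10)(7/9)(2/8) = 0.15556; P(data | jar D) = (9/12)(8/11)(3/10) = 0.16364; P(data | jar E) = (4/9)(3/8)(5/7) = 0.11905.
Multiplying each by its prior: 2/13 · 0.15556 = 0.023932, 4/13 · 0.071429 = 0.021978, 3/13 · 0.15556 = 0.035897, 3/13 · 0.16364 = 0.037762, 1/13 · 0.11905 = 0.0091575; with total 0.12873.
By Bayes' rule, P(jar E | data) = (0.0091575) / (0.12873) = 0.071139.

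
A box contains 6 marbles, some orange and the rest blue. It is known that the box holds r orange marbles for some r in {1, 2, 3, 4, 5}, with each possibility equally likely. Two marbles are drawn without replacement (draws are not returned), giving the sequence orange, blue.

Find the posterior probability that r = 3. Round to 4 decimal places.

Under each hypothesis, the probability of the observed sequence is: P(data | r = 1) = (1/6)(5/5) = 1/6; P(data | r = 2) = (2/6)(4/5) = 4/15; P(data | r = 3) = (3/6)(3/5) = 3/10; P(data | r = 4) = (4/6)(2/5) = 4/15; P(data | r = 5) = (5/6)(1/5) = 1/6.
Weighting by the prior gives 1/5 · 1/6 = 1/30, 1/5 · 4/15 = 4/75, 1/5 · 3/10 = 3/50, 1/5 · 4/15 = 4/75, 1/5 · 1/6 = 1/30; summing to 7/30.
Hence P(r = 3 | data) = (3/50) / (7/30) = 9/35.

0.2571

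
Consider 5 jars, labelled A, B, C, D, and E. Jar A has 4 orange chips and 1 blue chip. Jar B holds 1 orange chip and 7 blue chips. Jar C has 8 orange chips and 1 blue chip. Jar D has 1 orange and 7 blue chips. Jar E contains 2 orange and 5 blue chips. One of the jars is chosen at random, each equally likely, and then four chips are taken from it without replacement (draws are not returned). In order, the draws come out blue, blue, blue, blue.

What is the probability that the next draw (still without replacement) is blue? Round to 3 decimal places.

0.698

Under each hypothesis, the probability of the observed sequence is: P(data | jar A) = (1/5)(0/4) = 0; P(data | jar B) = (7/8)(6/7)(5/6)(4/5) = 1/2; P(data | jar C) = (1/9)(0/8) = 0; P(data | jar D) = (7/8)(6/7)(5/6)(4/5) = 1/2; P(data | jar E) = (5/7)(4/6)(3/5)(2/4) = 1/7.
Weighting by the prior gives 1/5 · 0 = 0, 1/5 · 1/2 = 1/10, 1/5 · 0 = 0, 1/5 · 1/2 = 1/10, 1/5 · 1/7 = 1/35; summing to 8/35.
Normalising, the posterior is P(jar A | data) = 0, P(jar B | data) = 7/16, P(jar C | data) = 0, P(jar D | data) = 7/16, P(jar E | data) = 1/8.
So P(blue next | data) = Σ P(blue next | H) P(H | data) = (3/4)(7/16) + (3/4)(7/16) + (1/3)(1/8) = 67/96.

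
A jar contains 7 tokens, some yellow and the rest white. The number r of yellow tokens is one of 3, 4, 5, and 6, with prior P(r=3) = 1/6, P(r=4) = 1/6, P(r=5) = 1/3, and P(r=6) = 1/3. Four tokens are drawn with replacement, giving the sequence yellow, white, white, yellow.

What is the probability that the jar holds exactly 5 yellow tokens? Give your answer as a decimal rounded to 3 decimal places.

0.357

Under each hypothesis, the probability of the observed sequence is: P(data | r = 3) = (3/7)(4/7)(4/7)(3/7) = 0.059975; P(data | r = 4) = (4/7)(3/7)(3/7)(4/7) = 0.059975; P(data | r = 5) = (5/7)(2/7)(2/7)(5/7) = 0.041649; P(data | r = 6) = (6/7)(1/7)(1/7)(6/7) = 0.014994.
Multiplying each by its prior: 1/6 · 0.059975 = 0.0099958, 1/6 · 0.059975 = 0.0099958, 1/3 · 0.041649 = 0.013883, 1/3 · 0.014994 = 0.0049979; these sum to 0.038873.
So P(r = 5 | data) = (0.013883) / (0.038873) = 0.35714.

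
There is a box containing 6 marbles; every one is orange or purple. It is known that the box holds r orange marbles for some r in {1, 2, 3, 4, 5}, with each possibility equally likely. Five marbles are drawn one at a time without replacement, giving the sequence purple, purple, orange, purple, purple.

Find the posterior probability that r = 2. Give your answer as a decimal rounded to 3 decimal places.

0.286

The likelihood of the observed sequence under each hypothesis: P(data | r = 1) = (5/6)(4/5)(1/4)(3/3)(2/2) = 1/6; P(data | r = 2) = (4/6)(3/5)(2/4)(2/3)(1/2) = 1/15; P(data | r = 3) = (3/6)(2/5)(3/4)(1/3)(0/2) = 0; P(data | r = 4) = (2/6)(1/5)(4/4)(0/3) = 0; P(data | r = 5) = (1/6)(0/5) = 0.
Multiplying each by its prior: 1/5 · 1/6 = 1/30, 1/5 · 1/15 = 1/75, 1/5 · 0 = 0, 1/5 · 0 = 0, 1/5 · 0 = 0; these sum to 7/150.
Therefore the posterior P(r = 2 | data) = (1/75) / (7/150) = 2/7.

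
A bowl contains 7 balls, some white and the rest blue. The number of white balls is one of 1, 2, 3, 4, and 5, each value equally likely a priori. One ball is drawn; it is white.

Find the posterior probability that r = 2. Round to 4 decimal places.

The likelihood of this draw under each hypothesis: P(data | r = 1) = (1/7) = 1/7; P(data | r = 2) = (2/7) = 2/7; P(data | r = 3) = (3/7) = 3/7; P(data | r = 4) = (4/7) = 4/7; P(data | r = 5) = (5/7) = 5/7.
The prior-weighted likelihoods are 1/5 · 1/7 = 1/35, 1/5 · 2/7 = 2/35, 1/5 · 3/7 = 3/35, 1/5 · 4/7 = 4/35, 1/5 · 5/7 = 1/7; with total 3/7.
By Bayes' rule, P(r = 2 | data) = (2/35) / (3/7) = 2/15.

0.1333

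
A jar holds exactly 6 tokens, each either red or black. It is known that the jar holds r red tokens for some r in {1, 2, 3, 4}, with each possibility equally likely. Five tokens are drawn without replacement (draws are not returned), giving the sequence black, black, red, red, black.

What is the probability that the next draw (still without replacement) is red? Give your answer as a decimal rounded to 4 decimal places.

0.4286

The likelihood of the observed sequence under each hypothesis: P(data | r = 1) = (5/6)(4/5)(1/4)(0/3) = 0; P(data | r = 2) = (4/6)(3/5)(2/4)(1/3)(2/2) = 1/15; P(data | r = 3) = (3/6)(2/5)(3/4)(2/3)(1/2) = 1/20; P(data | r = 4) = (2/6)(1/5)(4/4)(3/3)(0/2) = 0.
Weighting by the prior gives 1/4 · 0 = 0, 1/4 · 1/15 = 1/60, 1/4 · 1/20 = 1/80, 1/4 · 0 = 0; with total 7/240.
Dividing through by the total gives posterior P(r = 1 | data) = 0, P(r = 2 | data) = 4/7, P(r = 3 | data) = 3/7, P(r = 4 | data) = 0.
The predictive probability is P(red next | data) = (0)(4/7) + (1)(3/7) = 3/7.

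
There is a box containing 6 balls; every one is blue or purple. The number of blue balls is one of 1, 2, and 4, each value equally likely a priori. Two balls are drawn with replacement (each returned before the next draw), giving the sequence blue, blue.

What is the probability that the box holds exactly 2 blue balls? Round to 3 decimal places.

Under each hypothesis, the probability of the observed sequence is: P(data | r = 1) = (1/6)(1/6) = 1/36; P(data | r = 2) = (2/6)(2/6) = 1/9; P(data | r = 4) = (4/6)(4/6) = 4/9.
The prior-weighted likelihoods are 1/3 · 1/36 = 1/108, 1/3 · 1/9 = 1/27, 1/3 · 4/9 = 4/27; with total 7/36.
So P(r = 2 | data) = (1/27) / (7/36) = 4/21.

0.190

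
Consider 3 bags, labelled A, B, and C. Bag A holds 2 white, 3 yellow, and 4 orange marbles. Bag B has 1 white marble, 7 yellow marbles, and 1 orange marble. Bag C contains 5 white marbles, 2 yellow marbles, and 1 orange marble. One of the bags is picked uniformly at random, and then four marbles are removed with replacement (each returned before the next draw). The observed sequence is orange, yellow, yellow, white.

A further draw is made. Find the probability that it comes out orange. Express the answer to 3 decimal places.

0.271

For each hypothesis, P(data | H) works out to: P(data | bag A) = (4/9)(3/9)(3/9)(2/9) = 0.010974; P(data | bag B) = (1/9)(7/9)(7/9)(1/9) = 0.0074684; P(data | bag C) = (1/8)(2/8)(2/8)(5/8) = 0.0048828.
Weighting by the prior gives 1/3 · 0.010974 = 0.003658, 1/3 · 0.0074684 = 0.0024895, 1/3 · 0.0048828 = 0.0016276; these sum to 0.007775.
The posterior is then P(bag A | data) = 0.47048, P(bag B | data) = 0.32019, P(bag C | data) = 0.20934.
The predictive probability is P(orange next | data) = (4/9)(0.47048) + (1/9)(0.32019) + (1/8)(0.20934) = 0.27084.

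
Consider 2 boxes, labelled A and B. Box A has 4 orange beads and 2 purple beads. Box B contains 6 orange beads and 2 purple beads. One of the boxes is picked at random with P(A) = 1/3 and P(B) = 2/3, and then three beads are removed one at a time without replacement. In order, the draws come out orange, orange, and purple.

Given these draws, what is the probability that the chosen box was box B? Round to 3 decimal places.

For each hypothesis, P(data | H) works out to: P(data | box A) = (4/6)(3/5)(2/4) = 1/5; P(data | box B) = (6/8)(5/7)(2/6) = 5/28.
The prior-weighted likelihoods are 1/3 · 1/5 = 1/15, 2/3 · 5/28 = 5/42; these sum to 13/70.
Hence P(box B | data) = (5/42) / (13/70) = 25/39.

0.641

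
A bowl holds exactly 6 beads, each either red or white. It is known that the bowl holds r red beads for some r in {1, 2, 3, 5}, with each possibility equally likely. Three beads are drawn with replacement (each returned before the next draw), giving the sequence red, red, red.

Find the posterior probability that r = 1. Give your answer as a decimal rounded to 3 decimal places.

Under each hypothesis, the probability of the observed sequence is: P(data | r = 1) = (1/6)(1/6)(1/6) = 1/216; P(data | r = 2) = (2/6)(2/6)(2/6) = 1/27; P(data | r = 3) = (3/6)(3/6)(3/6) = 1/8; P(data | r = 5) = (5/6)(5/6)(5/6) = 125/216.
Multiplying each by its prior: 1/4 · 1/216 = 1/864, 1/4 · 1/27 = 1/108, 1/4 · 1/8 = 1/32, 1/4 · 125/216 = 125/864; summing to 161/864.
So P(r = 1 | data) = (1/864) / (161/864) = 1/161.

0.006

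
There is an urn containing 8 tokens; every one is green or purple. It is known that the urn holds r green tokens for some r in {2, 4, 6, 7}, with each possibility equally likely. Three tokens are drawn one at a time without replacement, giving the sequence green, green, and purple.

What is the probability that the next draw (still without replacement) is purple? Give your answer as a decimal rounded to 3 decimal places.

0.326

The likelihood of the observed sequence under each hypothesis: P(data | r = 2) = (2/8)(1/7)(6/6) = 1/28; P(data | r = 4) = (4/8)(3/7)(4/6) = 1/7; P(data | r = 6) = (6/8)(5/7)(2/6) = 5/28; P(data | r = 7) = (7/8)(6/7)(1/6) = 1/8.
Multiplying each by its prior: 1/4 · 1/28 = 1/112, 1/4 · 1/7 = 1/28, 1/4 · 5/28 = 5/112, 1/4 · 1/8 = 1/32; with total 27/224.
Normalising, the posterior is P(r = 2 | data) = 2/27, P(r = 4 | data) = 8/27, P(r = 6 | data) = 10/27, P(r = 7 | data) = 7/27.
The predictive probability is P(purple next | data) = (1)(2/27) + (3/5)(8/27) + (1/5)(10/27) + (0)(7/27) = 44/135.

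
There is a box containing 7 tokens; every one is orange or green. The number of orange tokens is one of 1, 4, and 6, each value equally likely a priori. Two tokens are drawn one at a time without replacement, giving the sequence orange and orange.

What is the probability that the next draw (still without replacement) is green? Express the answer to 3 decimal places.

0.314

Under each hypothesis, the probability of the observed sequence is: P(data | r = 1) = (1/7)(0/6) = 0; P(data | r = 4) = (4/7)(3/6) = 2/7; P(data | r = 6) = (6/7)(5/6) = 5/7.
The prior-weighted likelihoods are 1/3 · 0 = 0, 1/3 · 2/7 = 2/21, 1/3 · 5/7 = 5/21; summing to 1/3.
Dividing through by the total gives posterior P(r = 1 | data) = 0, P(r = 4 | data) = 2/7, P(r = 6 | data) = 5/7.
Averaging over the posterior, P(green next | data) = (3/5)(2/7) + (1/5)(5/7) = 11/35.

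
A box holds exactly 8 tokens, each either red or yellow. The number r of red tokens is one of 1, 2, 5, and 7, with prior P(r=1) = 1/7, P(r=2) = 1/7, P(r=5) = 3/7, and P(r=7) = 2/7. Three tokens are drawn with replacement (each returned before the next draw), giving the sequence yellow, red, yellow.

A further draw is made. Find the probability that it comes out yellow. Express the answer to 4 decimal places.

0.5528

Compute the likelihood of the observed sequence for each case: P(data | r = 1) = (7/8)(1/8)(7/8) = 0.095703; P(data | r = 2) = (6/8)(2/8)(6/8) = 0.14062; P(data | r = 5) = (3/8)(5/8)(3/8) = 0.087891; P(data | r = 7) = (1/8)(7/8)(1/8) = 0.013672.
Multiplying each by its prior: 1/7 · 0.095703 = 0.013672, 1/7 · 0.14062 = 0.020089, 3/7 · 0.087891 = 0.037667, 2/7 · 0.013672 = 0.0039062; these sum to 0.075335.
Dividing through by the total gives posterior P(r = 1 | data) = 0.18148, P(r = 2 | data) = 0.26667, P(r = 5 | data) = 0.5, P(r = 7 | data) = 0.051852.
So P(yellow next | data) = Σ P(yellow next | H) P(H | data) = (7/8)(0.18148) + (3/4)(0.26667) + (3/8)(0.5) + (1/8)(0.051852) = 0.55278.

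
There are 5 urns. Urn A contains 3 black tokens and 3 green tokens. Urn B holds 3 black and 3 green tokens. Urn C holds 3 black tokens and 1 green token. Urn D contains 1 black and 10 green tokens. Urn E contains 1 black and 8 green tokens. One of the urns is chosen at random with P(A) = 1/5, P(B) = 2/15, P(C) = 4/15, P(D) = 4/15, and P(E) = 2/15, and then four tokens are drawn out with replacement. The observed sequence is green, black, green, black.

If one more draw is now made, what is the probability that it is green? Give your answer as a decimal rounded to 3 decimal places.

0.467

Under each hypothesis, the probability of the observed sequence is: P(data | urn A) = (3/6)(3/6)(3/6)(3/6) = 0.0625; P(data | urn B) = (3/6)(3/6)(3/6)(3/6) = 0.0625; P(data | urn C) = (1/4)(3/4)(1/4)(3/4) = 0.035156; P(data | urn D) = (10/11)(1/11)(10/11)(1/11) = 0.0068301; P(data | urn E) = (8/9)(1/9)(8/9)(1/9) = 0.0097546.
Weighting by the prior gives 1/5 · 0.0625 = 0.0125, 2/15 · 0.0625 = 0.0083333, 4/15 · 0.035156 = 0.009375, 4/15 · 0.0068301 = 0.0018214, 2/15 · 0.0097546 = 0.0013006; these sum to 0.03333.
Dividing through by the total gives posterior P(urn A | data) = 0.37503, P(urn B | data) = 0.25002, P(urn C | data) = 0.28128, P(urn D | data) = 0.054646, P(urn E | data) = 0.039022.
So P(green next | data) = Σ P(green next | H) P(H | data) = (1/2)(0.37503) + (1/2)(0.25002) + (1/4)(0.28128) + (10/11)(0.054646) + (8/9)(0.039022) = 0.46721.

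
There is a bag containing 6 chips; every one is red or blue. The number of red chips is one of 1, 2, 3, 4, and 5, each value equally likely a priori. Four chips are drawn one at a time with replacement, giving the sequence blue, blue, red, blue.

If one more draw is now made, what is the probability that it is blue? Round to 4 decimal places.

0.6509

Compute the likelihood of the observed sequence for each case: P(data | r = 1) = (5/6)(5/6)(1/6)(5/6) = 0.096451; P(data | r = 2) = (4/6)(4/6)(2/6)(4/6) = 0.098765; P(data | r = 3) = (3/6)(3/6)(3/6)(3/6) = 0.0625; P(data | r = 4) = (2/6)(2/6)(4/6)(2/6) = 0.024691; P(data | r = 5) = (1/6)(1/6)(5/6)(1/6) = 0.003858.
The prior-weighted likelihoods are 1/5 · 0.096451 = 0.01929, 1/5 · 0.098765 = 0.019753, 1/5 · 0.0625 = 0.0125, 1/5 · 0.024691 = 0.0049383, 1/5 · 0.003858 = 0.0007716; these sum to 0.057253.
Dividing through by the total gives posterior P(r = 1 | data) = 0.33693, P(r = 2 | data) = 0.34501, P(r = 3 | data) = 0.21833, P(r = 4 | data) = 0.086253, P(r = 5 | data) = 0.013477.
Averaging over the posterior, P(blue next | data) = (5/6)(0.33693) + (2/3)(0.34501) + (1/2)(0.21833) + (1/3)(0.086253) + (1/6)(0.013477) = 0.65094.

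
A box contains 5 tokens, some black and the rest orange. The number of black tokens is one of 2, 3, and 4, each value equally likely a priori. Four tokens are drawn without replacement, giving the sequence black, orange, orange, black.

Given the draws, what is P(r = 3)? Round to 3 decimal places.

0.500

Under each hypothesis, the probability of the observed sequence is: P(data | r = 2) = (2/5)(3/4)(2/3)(1/2) = 1/10; P(data | r = 3) = (3/5)(2/4)(1/3)(2/2) = 1/10; P(data | r = 4) = (4/5)(1/4)(0/3) = 0.
Multiplying each by its prior: 1/3 · 1/10 = 1/30, 1/3 · 1/10 = 1/30, 1/3 · 0 = 0; with total 1/15.
Hence P(r = 3 | data) = (1/30) / (1/15) = 1/2.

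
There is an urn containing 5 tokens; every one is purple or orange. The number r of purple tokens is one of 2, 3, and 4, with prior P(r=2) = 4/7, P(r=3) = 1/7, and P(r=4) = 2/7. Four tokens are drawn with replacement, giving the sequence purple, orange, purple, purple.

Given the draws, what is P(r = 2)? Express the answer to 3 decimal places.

0.345

Compute the likelihood of the observed sequence for each case: P(data | r = 2) = (2/5)(3/5)(2/5)(2/5) = 0.0384; P(data | r = 3) = (3/5)(2/5)(3/5)(3/5) = 0.0864; P(data | r = 4) = (4/5)(1/5)(4/5)(4/5) = 0.1024.
Weighting by the prior gives 4/7 · 0.0384 = 0.021943, 1/7 · 0.0864 = 0.012343, 2/7 · 0.1024 = 0.029257; with total 0.063543.
Hence P(r = 2 | data) = (0.021943) / (0.063543) = 0.34532.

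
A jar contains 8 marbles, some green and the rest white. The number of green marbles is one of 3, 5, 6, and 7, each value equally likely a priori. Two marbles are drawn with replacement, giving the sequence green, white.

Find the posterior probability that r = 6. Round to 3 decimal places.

For each hypothesis, P(data | H) works out to: P(data | r = 3) = (3/8)(5/8) = 15/64; P(data | r = 5) = (5/8)(3/8) = 15/64; P(data | r = 6) = (6/8)(2/8) = 3/16; P(data | r = 7) = (7/8)(1/8) = 7/64.
The prior-weighted likelihoods are 1/4 · 15/64 = 15/256, 1/4 · 15/64 = 15/256, 1/4 · 3/16 = 3/64, 1/4 · 7/64 = 7/256; these sum to 49/256.
So P(r = 6 | data) = (3/64) / (49/256) = 12/49.

0.245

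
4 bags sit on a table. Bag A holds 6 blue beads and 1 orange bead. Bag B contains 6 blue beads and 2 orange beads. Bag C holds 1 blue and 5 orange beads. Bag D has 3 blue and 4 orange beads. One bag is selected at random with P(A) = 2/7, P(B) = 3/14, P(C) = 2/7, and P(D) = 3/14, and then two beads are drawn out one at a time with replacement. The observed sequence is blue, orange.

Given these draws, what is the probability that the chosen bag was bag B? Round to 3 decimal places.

0.240

Compute the likelihood of the observed sequence for each case: P(data | bag A) = (6/7)(1/7) = 0.12245; P(data | bag B) = (6/8)(2/8) = 0.1875; P(data | bag C) = (1/6)(5/6) = 0.13889; P(data | bag D) = (3/7)(4/7) = 0.2449.
Weighting by the prior gives 2/7 · 0.12245 = 0.034985, 3/14 · 0.1875 = 0.040179, 2/7 · 0.13889 = 0.039683, 3/14 · 0.2449 = 0.052478; with total 0.16732.
By Bayes' rule, P(bag B | data) = (0.040179) / (0.16732) = 0.24012.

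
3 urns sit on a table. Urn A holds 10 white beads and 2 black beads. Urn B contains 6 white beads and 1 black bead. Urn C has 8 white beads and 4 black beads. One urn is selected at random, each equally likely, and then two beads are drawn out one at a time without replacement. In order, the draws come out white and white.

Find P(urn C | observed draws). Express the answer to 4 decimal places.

0.2331

Compute the likelihood of the observed sequence for each case: P(data | urn A) = (10/12)(9/11) = 0.68182; P(data | urn B) = (6/7)(5/6) = 0.71429; P(data | urn C) = (8/12)(7/11) = 0.42424.
Multiplying each by its prior: 1/3 · 0.68182 = 0.22727, 1/3 · 0.71429 = 0.2381, 1/3 · 0.42424 = 0.14141; summing to 0.60678.
Therefore the posterior P(urn C | data) = (0.14141) / (0.60678) = 0.23306.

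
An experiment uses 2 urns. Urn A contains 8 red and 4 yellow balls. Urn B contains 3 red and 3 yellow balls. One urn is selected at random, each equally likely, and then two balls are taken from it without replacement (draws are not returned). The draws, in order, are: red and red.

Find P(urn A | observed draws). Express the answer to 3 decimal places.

0.680

Under each hypothesis, the probability of the observed sequence is: P(data | urn A) = (8/12)(7/11) = 14/33; P(data | urn B) = (3/6)(2/5) = 1/5.
Multiplying each by its prior: 1/2 · 14/33 = 7/33, 1/2 · 1/5 = 1/10; summing to 103/330.
So P(urn A | data) = (7/33) / (103/330) = 70/103.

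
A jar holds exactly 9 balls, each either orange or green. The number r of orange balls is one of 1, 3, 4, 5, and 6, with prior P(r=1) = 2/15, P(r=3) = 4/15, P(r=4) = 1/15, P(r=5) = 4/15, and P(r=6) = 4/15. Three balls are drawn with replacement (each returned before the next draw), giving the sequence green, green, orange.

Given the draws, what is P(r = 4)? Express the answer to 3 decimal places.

0.084

The likelihood of the observed sequence under each hypothesis: P(data | r = 1) = (8/9)(8/9)(1/9) = 0.087791; P(data | r = 3) = (6/9)(6/9)(3/9) = 0.14815; P(data | r = 4) = (5/9)(5/9)(4/9) = 0.13717; P(data | r = 5) = (4/9)(4/9)(5/9) = 0.10974; P(data | r = 6) = (3/9)(3/9)(6/9) = 0.074074.
Multiplying each by its prior: 2/15 · 0.087791 = 0.011706, 4/15 · 0.14815 = 0.039506, 1/15 · 0.13717 = 0.0091449, 4/15 · 0.10974 = 0.029264, 4/15 · 0.074074 = 0.019753; summing to 0.10937.
Therefore the posterior P(r = 4 | data) = (0.0091449) / (0.10937) = 0.083612.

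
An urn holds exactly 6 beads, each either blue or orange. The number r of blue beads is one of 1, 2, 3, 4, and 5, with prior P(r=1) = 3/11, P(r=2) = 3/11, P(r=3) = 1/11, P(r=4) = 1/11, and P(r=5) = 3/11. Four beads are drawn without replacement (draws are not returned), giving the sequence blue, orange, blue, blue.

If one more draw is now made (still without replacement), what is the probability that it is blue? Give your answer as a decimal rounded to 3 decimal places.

Compute the likelihood of the observed sequence for each case: P(data | r = 1) = (1/6)(5/5)(0/4) = 0; P(data | r = 2) = (2/6)(4/5)(1/4)(0/3) = 0; P(data | r = 3) = (3/6)(3/5)(2/4)(1/3) = 1/20; P(data | r = 4) = (4/6)(2/5)(3/4)(2/3) = 2/15; P(data | r = 5) = (5/6)(1/5)(4/4)(3/3) = 1/6.
Weighting by the prior gives 3/11 · 0 = 0, 3/11 · 0 = 0, 1/11 · 1/20 = 1/220, 1/11 · 2/15 = 2/165, 3/11 · 1/6 = 1/22; summing to 41/660.
Normalising, the posterior is P(r = 1 | data) = 0, P(r = 2 | data) = 0, P(r = 3 | data) = 3/41, P(r = 4 | data) = 8/41, P(r = 5 | data) = 30/41.
Averaging over the posterior, P(blue next | data) = (0)(3/41) + (1/2)(8/41) + (1)(30/41) = 34/41.

0.829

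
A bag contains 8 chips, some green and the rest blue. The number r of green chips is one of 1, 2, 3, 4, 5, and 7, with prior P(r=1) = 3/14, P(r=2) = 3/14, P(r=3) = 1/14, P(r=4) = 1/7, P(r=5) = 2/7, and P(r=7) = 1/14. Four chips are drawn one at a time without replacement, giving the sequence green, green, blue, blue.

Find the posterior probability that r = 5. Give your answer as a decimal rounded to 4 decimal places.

0.4494

For each hypothesis, P(data | H) works out to: P(data | r = 1) = (1/8)(0/7) = 0; P(data | r = 2) = (2/8)(1/7)(6/6)(5/5) = 0.035714; P(data | r = 3) = (3/8)(2/7)(5/6)(4/5) = 0.071429; P(data | r = 4) = (4/8)(3/7)(4/6)(3/5) = 0.085714; P(data | r = 5) = (5/8)(4/7)(3/6)(2/5) = 0.071429; P(data | r = 7) = (7/8)(6/7)(1/6)(0/5) = 0.
The prior-weighted likelihoods are 3/14 · 0 = 0, 3/14 · 0.035714 = 0.0076531, 1/14 · 0.071429 = 0.005102, 1/7 · 0.085714 = 0.012245, 2/7 · 0.071429 = 0.020408, 1/14 · 0 = 0; with total 0.045408.
Therefore the posterior P(r = 5 | data) = (0.020408) / (0.045408) = 0.44944.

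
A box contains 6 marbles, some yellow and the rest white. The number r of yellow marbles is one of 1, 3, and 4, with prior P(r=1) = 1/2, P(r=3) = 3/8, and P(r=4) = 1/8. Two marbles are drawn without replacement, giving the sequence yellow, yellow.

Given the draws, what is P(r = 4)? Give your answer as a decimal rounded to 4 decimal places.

0.4000

The likelihood of the observed sequence under each hypothesis: P(data | r = 1) = (1/6)(0/5) = 0; P(data | r = 3) = (3/6)(2/5) = 1/5; P(data | r = 4) = (4/6)(3/5) = 2/5.
Weighting by the prior gives 1/2 · 0 = 0, 3/8 · 1/5 = 3/40, 1/8 · 2/5 = 1/20; summing to 1/8.
By Bayes' rule, P(r = 4 | data) = (1/20) / (1/8) = 2/5.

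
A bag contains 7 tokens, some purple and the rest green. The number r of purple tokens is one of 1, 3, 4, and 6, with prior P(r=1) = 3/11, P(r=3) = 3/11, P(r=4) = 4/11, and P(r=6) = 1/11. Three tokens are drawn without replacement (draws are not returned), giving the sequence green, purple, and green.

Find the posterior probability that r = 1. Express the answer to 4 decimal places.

The likelihood of the observed sequence under each hypothesis: P(data | r = 1) = (6/7)(1/6)(5/5) = 1/7; P(data | r = 3) = (4/7)(3/6)(3/5) = 6/35; P(data | r = 4) = (3/7)(4/6)(2/5) = 4/35; P(data | r = 6) = (1/7)(6/6)(0/5) = 0.
Weighting by the prior gives 3/11 · 1/7 = 3/77, 3/11 · 6/35 = 18/385, 4/11 · 4/35 = 16/385, 1/11 · 0 = 0; summing to 7/55.
By Bayes' rule, P(r = 1 | data) = (3/77) / (7/55) = 15/49.

0.3061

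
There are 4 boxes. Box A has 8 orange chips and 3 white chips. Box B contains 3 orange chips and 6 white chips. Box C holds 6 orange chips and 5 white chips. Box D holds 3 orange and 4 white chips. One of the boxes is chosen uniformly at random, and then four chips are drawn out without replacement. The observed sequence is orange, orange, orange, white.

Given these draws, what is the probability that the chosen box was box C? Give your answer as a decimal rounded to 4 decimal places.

0.3111

The likelihood of the observed sequence under each hypothesis: P(data | box A) = (8/11)(7/10)(6/9)(3/8) = 0.12727; P(data | box B) = (3/9)(2/8)(1/7)(6/6) = 0.011905; P(data | box C) = (6/11)(5/10)(4/9)(5/8) = 0.075758; P(data | box D) = (3/7)(2/6)(1/5)(4/4) = 0.028571.
Multiplying each by its prior: 1/4 · 0.12727 = 0.031818, 1/4 · 0.011905 = 0.0029762, 1/4 · 0.075758 = 0.018939, 1/4 · 0.028571 = 0.0071429; summing to 0.060877.
Hence P(box C | data) = (0.018939) / (0.060877) = 0.31111.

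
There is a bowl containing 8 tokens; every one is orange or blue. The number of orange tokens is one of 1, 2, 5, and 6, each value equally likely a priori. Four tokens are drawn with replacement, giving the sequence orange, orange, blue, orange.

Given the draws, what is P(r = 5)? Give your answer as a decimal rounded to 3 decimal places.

0.435

Under each hypothesis, the probability of the observed sequence is: P(data | r = 1) = (1/8)(1/8)(7/8)(1/8) = 0.001709; P(data | r = 2) = (2/8)(2/8)(6/8)(2/8) = 0.011719; P(data | r = 5) = (5/8)(5/8)(3/8)(5/8) = 0.091553; P(data | r = 6) = (6/8)(6/8)(2/8)(6/8) = 0.10547.
Multiplying each by its prior: 1/4 · 0.001709 = 0.00042725, 1/4 · 0.011719 = 0.0029297, 1/4 · 0.091553 = 0.022888, 1/4 · 0.10547 = 0.026367; these sum to 0.052612.
By Bayes' rule, P(r = 5 | data) = (0.022888) / (0.052612) = 0.43503.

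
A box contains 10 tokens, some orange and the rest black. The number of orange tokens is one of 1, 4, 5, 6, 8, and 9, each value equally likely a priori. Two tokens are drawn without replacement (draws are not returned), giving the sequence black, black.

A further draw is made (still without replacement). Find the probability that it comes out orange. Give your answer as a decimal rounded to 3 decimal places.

0.349

The likelihood of the observed sequence under each hypothesis: P(data | r = 1) = (9/10)(8/9) = 4/5; P(data | r = 4) = (6/10)(5/9) = 1/3; P(data | r = 5) = (5/10)(4/9) = 2/9; P(data | r = 6) = (4/10)(3/9) = 2/15; P(data | r = 8) = (2/10)(1/9) = 1/45; P(data | r = 9) = (1/10)(0/9) = 0.
Weighting by the prior gives 1/6 · 4/5 = 2/15, 1/6 · 1/3 = 1/18, 1/6 · 2/9 = 1/27, 1/6 · 2/15 = 1/45, 1/6 · 1/45 = 1/270, 1/6 · 0 = 0; these sum to 34/135.
Dividing through by the total gives posterior P(r = 1 | data) = 9/17, P(r = 4 | data) = 15/68, P(r = 5 | data) = 5/34, P(r = 6 | data) = 3/34, P(r = 8 | data) = 1/68, P(r = 9 | data) = 0.
Averaging over the posterior, P(orange next | data) = (1/8)(9/17) + (1/2)(15/68) + (5/8)(5/34) + (3/4)(3/34) + (1)(1/68) = 95/272.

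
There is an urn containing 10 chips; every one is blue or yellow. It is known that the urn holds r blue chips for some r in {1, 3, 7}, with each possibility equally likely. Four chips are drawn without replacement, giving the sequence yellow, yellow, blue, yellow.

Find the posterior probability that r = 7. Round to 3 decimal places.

Compute the likelihood of the observed sequence for each case: P(data | r = 1) = (9/10)(8/9)(1/8)(7/7) = 1/10; P(data | r = 3) = (7/10)(6/9)(3/8)(5/7) = 1/8; P(data | r = 7) = (3/10)(2/9)(7/8)(1/7) = 1/120.
Weighting by the prior gives 1/3 · 1/10 = 1/30, 1/3 · 1/8 = 1/24, 1/3 · 1/120 = 1/360; these sum to 7/90.
Therefore the posterior P(r = 7 | data) = (1/360) / (7/90) = 1/28.

0.036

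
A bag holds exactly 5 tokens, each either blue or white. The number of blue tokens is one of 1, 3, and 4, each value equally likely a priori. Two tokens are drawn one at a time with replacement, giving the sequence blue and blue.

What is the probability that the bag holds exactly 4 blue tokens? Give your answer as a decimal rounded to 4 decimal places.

Compute the likelihood of the observed sequence for each case: P(data | r = 1) = (1/5)(1/5) = 1/25; P(data | r = 3) = (3/5)(3/5) = 9/25; P(data | r = 4) = (4/5)(4/5) = 16/25.
The prior-weighted likelihoods are 1/3 · 1/25 = 1/75, 1/3 · 9/25 = 3/25, 1/3 · 16/25 = 16/75; these sum to 26/75.
By Bayes' rule, P(r = 4 | data) = (16/75) / (26/75) = 8/13.

0.6154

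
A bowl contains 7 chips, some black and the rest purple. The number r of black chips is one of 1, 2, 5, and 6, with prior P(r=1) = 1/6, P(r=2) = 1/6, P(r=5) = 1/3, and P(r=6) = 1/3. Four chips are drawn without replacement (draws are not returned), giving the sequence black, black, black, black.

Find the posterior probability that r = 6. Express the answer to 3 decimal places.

0.750

For each hypothesis, P(data | H) works out to: P(data | r = 1) = (1/7)(0/6) = 0; P(data | r = 2) = (2/7)(1/6)(0/5) = 0; P(data | r = 5) = (5/7)(4/6)(3/5)(2/4) = 1/7; P(data | r = 6) = (6/7)(5/6)(4/5)(3/4) = 3/7.
The prior-weighted likelihoods are 1/6 · 0 = 0, 1/6 · 0 = 0, 1/3 · 1/7 = 1/21, 1/3 · 3/7 = 1/7; these sum to 4/21.
So P(r = 6 | data) = (1/7) / (4/21) = 3/4.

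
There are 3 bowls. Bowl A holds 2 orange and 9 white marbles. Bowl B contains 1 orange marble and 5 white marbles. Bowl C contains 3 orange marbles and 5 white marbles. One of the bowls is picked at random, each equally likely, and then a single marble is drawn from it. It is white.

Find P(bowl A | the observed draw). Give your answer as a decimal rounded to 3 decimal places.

Under each hypothesis, the probability of this draw is: P(data | bowl A) = (9/11) = 9/11; P(data | bowl B) = (5/6) = 5/6; P(data | bowl C) = (5/8) = 5/8.
Weighting by the prior gives 1/3 · 9/11 = 3/11, 1/3 · 5/6 = 5/18, 1/3 · 5/8 = 5/24; summing to 601/792.
Therefore the posterior P(bowl A | data) = (3/11) / (601/792) = 216/601.

0.359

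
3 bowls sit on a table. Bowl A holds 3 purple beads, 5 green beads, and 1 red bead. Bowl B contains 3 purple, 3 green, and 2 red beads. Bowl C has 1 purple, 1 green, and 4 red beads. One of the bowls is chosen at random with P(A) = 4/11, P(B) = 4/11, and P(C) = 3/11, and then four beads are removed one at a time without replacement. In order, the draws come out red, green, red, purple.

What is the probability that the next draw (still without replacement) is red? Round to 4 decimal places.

0.7000

Under each hypothesis, the probability of the observed sequence is: P(data | bowl A) = (1/9)(5/8)(0/7) = 0; P(data | bowl B) = (2/8)(3/7)(1/6)(3/5) = 3/280; P(data | bowl C) = (4/6)(1/5)(3/4)(1/3) = 1/30.
Weighting by the prior gives 4/11 · 0 = 0, 4/11 · 3/280 = 3/770, 3/11 · 1/30 = 1/110; these sum to 1/77.
Normalising, the posterior is P(bowl A | data) = 0, P(bowl B | data) = 3/10, P(bowl C | data) = 7/10.
So P(red next | data) = Σ P(red next | H) P(H | data) = (0)(3/10) + (1)(7/10) = 7/10.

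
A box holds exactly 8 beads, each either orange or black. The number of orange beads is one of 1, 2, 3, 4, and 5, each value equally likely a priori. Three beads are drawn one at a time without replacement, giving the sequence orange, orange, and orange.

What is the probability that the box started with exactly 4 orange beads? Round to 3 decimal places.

0.267

The likelihood of the observed sequence under each hypothesis: P(data | r = 1) = (1/8)(0/7) = 0; P(data | r = 2) = (2/8)(1/7)(0/6) = 0; P(data | r = 3) = (3/8)(2/7)(1/6) = 1/56; P(data | r = 4) = (4/8)(3/7)(2/6) = 1/14; P(data | r = 5) = (5/8)(4/7)(3/6) = 5/28.
Weighting by the prior gives 1/5 · 0 = 0, 1/5 · 0 = 0, 1/5 · 1/56 = 1/280, 1/5 · 1/14 = 1/70, 1/5 · 5/28 = 1/28; summing to 3/56.
Hence P(r = 4 | data) = (1/70) / (3/56) = 4/15.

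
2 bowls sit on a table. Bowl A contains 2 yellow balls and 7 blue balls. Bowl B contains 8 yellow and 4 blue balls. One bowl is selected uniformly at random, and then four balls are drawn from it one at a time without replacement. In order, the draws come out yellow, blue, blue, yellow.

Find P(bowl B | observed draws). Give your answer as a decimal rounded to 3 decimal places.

0.671

Compute the likelihood of the observed sequence for each case: P(data | bowl A) = (2/9)(7/8)(6/7)(1/6) = 0.027778; P(data | bowl B) = (8/12)(4/11)(3/10)(7/9) = 0.056566.
The prior-weighted likelihoods are 1/2 · 0.027778 = 0.013889, 1/2 · 0.056566 = 0.028283; summing to 0.042172.
So P(bowl B | data) = (0.028283) / (0.042172) = 0.67066.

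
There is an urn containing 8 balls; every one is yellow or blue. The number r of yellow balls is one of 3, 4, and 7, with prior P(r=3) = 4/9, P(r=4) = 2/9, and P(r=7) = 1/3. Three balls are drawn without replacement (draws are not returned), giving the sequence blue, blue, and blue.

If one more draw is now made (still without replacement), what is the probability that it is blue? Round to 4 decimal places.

Compute the likelihood of the observed sequence for each case: P(data | r = 3) = (5/8)(4/7)(3/6) = 5/28; P(data | r = 4) = (4/8)(3/7)(2/6) = 1/14; P(data | r = 7) = (1/8)(0/7) = 0.
Multiplying each by its prior: 4/9 · 5/28 = 5/63, 2/9 · 1/14 = 1/63, 1/3 · 0 = 0; these sum to 2/21.
Dividing through by the total gives posterior P(r = 3 | data) = 5/6, P(r = 4 | data) = 1/6, P(r = 7 | data) = 0.
The predictive probability is P(blue next | data) = (2/5)(5/6) + (1/5)(1/6) = 11/30.

0.3667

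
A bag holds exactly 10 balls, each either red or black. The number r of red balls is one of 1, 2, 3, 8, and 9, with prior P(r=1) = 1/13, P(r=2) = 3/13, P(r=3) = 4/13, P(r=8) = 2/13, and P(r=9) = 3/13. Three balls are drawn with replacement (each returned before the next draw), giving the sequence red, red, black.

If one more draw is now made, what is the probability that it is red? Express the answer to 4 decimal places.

0.6065

Compute the likelihood of the observed sequence for each case: P(data | r = 1) = (1/10)(1/10)(9/10) = 0.009; P(data | r = 2) = (2/10)(2/10)(8/10) = 0.032; P(data | r = 3) = (3/10)(3/10)(7/10) = 0.063; P(data | r = 8) = (8/10)(8/10)(2/10) = 0.128; P(data | r = 9) = (9/10)(9/10)(1/10) = 0.081.
Multiplying each by its prior: 1/13 · 0.009 = 0.00069231, 3/13 · 0.032 = 0.0073846, 4/13 · 0.063 = 0.019385, 2/13 · 0.128 = 0.019692, 3/13 · 0.081 = 0.018692; summing to 0.065846.
Normalising, the posterior is P(r = 1 | data) = 0.010514, P(r = 2 | data) = 0.11215, P(r = 3 | data) = 0.29439, P(r = 8 | data) = 0.29907, P(r = 9 | data) = 0.28388.
Averaging over the posterior, P(red next | data) = (1/10)(0.010514) + (1/5)(0.11215) + (3/10)(0.29439) + (4/5)(0.29907) + (9/10)(0.28388) = 0.60654.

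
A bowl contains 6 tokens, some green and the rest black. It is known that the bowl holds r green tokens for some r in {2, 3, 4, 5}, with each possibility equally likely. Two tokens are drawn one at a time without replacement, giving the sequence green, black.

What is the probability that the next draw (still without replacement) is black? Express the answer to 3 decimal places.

Compute the likelihood of the observed sequence for each case: P(data | r = 2) = (2/6)(4/5) = 4/15; P(data | r = 3) = (3/6)(3/5) = 3/10; P(data | r = 4) = (4/6)(2/5) = 4/15; P(data | r = 5) = (5/6)(1/5) = 1/6.
The prior-weighted likelihoods are 1/4 · 4/15 = 1/15, 1/4 · 3/10 = 3/40, 1/4 · 4/15 = 1/15, 1/4 · 1/6 = 1/24; these sum to 1/4.
The posterior is then P(r = 2 | data) = 4/15, P(r = 3 | data) = 3/10, P(r = 4 | data) = 4/15, P(r = 5 | data) = 1/6.
The predictive probability is P(black next | data) = (3/4)(4/15) + (1/2)(3/10) + (1/4)(4/15) + (0)(1/6) = 5/12.

0.417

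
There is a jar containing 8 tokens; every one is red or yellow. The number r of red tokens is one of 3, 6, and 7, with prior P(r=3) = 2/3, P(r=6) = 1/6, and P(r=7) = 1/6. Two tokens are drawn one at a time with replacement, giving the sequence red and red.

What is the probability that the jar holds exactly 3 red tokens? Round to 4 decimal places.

0.2975

Compute the likelihood of the observed sequence for each case: P(data | r = 3) = (3/8)(3/8) = 9/64; P(data | r = 6) = (6/8)(6/8) = 9/16; P(data | r = 7) = (7/8)(7/8) = 49/64.
Multiplying each by its prior: 2/3 · 9/64 = 3/32, 1/6 · 9/16 = 3/32, 1/6 · 49/64 = 49/384; summing to 121/384.
Hence P(r = 3 | data) = (3/32) / (121/384) = 36/121.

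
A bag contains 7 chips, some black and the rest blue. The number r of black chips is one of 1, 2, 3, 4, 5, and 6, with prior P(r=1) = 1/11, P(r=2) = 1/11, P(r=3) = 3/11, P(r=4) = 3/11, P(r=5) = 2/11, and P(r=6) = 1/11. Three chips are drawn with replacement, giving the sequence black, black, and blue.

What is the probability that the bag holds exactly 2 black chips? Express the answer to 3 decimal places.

Under each hypothesis, the probability of the observed sequence is: P(data | r = 1) = (1/7)(1/7)(6/7) = 0.017493; P(data | r = 2) = (2/7)(2/7)(5/7) = 0.058309; P(data | r = 3) = (3/7)(3/7)(4/7) = 0.10496; P(data | r = 4) = (4/7)(4/7)(3/7) = 0.13994; P(data | r = 5) = (5/7)(5/7)(2/7) = 0.14577; P(data | r = 6) = (6/7)(6/7)(1/7) = 0.10496.
The prior-weighted likelihoods are 1/11 · 0.017493 = 0.0015902, 1/11 · 0.058309 = 0.0053008, 3/11 · 0.10496 = 0.028624, 3/11 · 0.13994 = 0.038166, 2/11 · 0.14577 = 0.026504, 1/11 · 0.10496 = 0.0095415; with total 0.10973.
By Bayes' rule, P(r = 2 | data) = (0.0053008) / (0.10973) = 0.048309.

0.048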